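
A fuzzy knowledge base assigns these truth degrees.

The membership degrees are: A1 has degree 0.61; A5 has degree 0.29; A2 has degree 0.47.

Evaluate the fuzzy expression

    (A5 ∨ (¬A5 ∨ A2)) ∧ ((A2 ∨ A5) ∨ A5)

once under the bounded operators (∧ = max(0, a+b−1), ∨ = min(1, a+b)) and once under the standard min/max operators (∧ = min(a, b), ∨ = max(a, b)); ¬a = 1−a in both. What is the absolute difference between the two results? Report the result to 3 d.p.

0.530

Under bounded:
  ¬A5 = 1 − 0.29 = 0.71
  ¬A5 ∨ A2 = min(1, a+b) on (0.71, 0.47) = 1.00
  A5 ∨ (¬A5 ∨ A2) = min(1, a+b) on (0.29, 1.00) = 1.00
  A2 ∨ A5 = min(1, a+b) on (0.47, 0.29) = 0.76
  (A2 ∨ A5) ∨ A5 = min(1, a+b) on (0.76, 0.29) = 1.00
  (A5 ∨ (¬A5 ∨ A2)) ∧ ((A2 ∨ A5) ∨ A5) = max(0, a+b−1) on (1.00, 1.00) = 1.00
  → value = 1.0000
Under standard min/max:
  ¬A5 = 1 − 0.29 = 0.71
  ¬A5 ∨ A2 = max(a, b) on (0.71, 0.47) = 0.71
  A5 ∨ (¬A5 ∨ A2) = max(a, b) on (0.29, 0.71) = 0.71
  A2 ∨ A5 = max(a, b) on (0.47, 0.29) = 0.47
  (A2 ∨ A5) ∨ A5 = max(a, b) on (0.47, 0.29) = 0.47
  (A5 ∨ (¬A5 ∨ A2)) ∧ ((A2 ∨ A5) ∨ A5) = min(a, b) on (0.71, 0.47) = 0.47
  → value = 0.4700
|1.0000 − 0.4700| = 0.530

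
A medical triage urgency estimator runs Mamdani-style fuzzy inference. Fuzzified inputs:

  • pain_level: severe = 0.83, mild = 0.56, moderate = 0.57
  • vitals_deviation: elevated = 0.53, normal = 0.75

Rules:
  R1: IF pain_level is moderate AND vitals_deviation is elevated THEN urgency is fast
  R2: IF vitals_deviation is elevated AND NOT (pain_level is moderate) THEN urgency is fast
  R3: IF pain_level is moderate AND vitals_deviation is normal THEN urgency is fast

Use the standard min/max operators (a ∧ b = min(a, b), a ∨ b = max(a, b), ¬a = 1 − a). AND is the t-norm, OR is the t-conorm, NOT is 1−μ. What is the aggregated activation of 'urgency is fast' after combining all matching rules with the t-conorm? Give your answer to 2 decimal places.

R1: moderate=0.57, elevated=0.53; AND[min(a, b)] → w = 0.53
R2: elevated=0.53, ¬moderate=1−0.57=0.43; AND[min(a, b)] → w = 0.43
R3: moderate=0.57, normal=0.75; AND[min(a, b)] → w = 0.57
Rules with consequent 'fast': {R1, R2, R3} → strengths 0.53, 0.43, 0.57
Aggregate via t-conorm [max(a, b)]: 0.57

0.57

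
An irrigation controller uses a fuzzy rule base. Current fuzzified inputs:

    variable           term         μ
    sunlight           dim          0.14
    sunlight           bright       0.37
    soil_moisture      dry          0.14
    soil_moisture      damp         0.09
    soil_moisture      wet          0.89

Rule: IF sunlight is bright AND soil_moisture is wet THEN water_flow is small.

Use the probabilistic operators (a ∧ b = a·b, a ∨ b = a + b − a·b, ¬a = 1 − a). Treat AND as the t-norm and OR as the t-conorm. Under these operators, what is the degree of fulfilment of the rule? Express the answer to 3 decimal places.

0.329

firing strength: bright=0.37, wet=0.89; AND[a·b] → w = 0.3293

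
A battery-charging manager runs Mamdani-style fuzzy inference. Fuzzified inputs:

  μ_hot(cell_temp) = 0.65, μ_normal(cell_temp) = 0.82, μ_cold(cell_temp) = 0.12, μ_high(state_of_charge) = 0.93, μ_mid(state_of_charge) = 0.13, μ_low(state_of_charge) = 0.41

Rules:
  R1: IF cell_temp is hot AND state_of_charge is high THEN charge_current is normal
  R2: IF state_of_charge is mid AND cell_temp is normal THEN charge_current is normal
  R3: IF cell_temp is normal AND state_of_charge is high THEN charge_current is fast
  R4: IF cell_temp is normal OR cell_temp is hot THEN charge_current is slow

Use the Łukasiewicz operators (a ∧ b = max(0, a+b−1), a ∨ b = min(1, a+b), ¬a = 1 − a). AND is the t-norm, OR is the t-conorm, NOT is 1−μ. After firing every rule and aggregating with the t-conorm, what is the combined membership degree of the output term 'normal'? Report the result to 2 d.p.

R1: hot=0.65, high=0.93; AND[max(0, a+b−1)] → w = 0.58
R2: mid=0.13, normal=0.82; AND[max(0, a+b−1)] → w = 0.00
R3: normal=0.82, high=0.93; AND[max(0, a+b−1)] → w = 0.75
R4: normal=0.82, hot=0.65; OR[min(1, a+b)] → w = 1.00
Rules with consequent 'normal': {R1, R2} → strengths 0.58, 0.00
Aggregate via t-conorm [min(1, a+b)]: 0.58

0.58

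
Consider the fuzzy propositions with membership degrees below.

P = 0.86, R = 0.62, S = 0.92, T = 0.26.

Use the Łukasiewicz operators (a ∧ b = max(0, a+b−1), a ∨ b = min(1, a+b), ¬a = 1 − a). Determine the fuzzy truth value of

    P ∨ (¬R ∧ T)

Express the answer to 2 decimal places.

¬R = 1 − 0.62 = 0.38
¬R ∧ T = max(0, a+b−1) on (0.38, 0.26) = 0.00
P ∨ (¬R ∧ T) = min(1, a+b) on (0.86, 0.00) = 0.86

0.86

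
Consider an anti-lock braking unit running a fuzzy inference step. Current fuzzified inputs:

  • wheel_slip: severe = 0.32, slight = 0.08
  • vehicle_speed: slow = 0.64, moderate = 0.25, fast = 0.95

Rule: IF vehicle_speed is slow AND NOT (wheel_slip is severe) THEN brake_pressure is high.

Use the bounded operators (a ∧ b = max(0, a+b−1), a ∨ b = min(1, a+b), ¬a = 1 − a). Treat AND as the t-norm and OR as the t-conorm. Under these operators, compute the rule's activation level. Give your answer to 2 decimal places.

firing strength: slow=0.64, ¬severe=1−0.32=0.68; AND[max(0, a+b−1)] → w = 0.32

0.32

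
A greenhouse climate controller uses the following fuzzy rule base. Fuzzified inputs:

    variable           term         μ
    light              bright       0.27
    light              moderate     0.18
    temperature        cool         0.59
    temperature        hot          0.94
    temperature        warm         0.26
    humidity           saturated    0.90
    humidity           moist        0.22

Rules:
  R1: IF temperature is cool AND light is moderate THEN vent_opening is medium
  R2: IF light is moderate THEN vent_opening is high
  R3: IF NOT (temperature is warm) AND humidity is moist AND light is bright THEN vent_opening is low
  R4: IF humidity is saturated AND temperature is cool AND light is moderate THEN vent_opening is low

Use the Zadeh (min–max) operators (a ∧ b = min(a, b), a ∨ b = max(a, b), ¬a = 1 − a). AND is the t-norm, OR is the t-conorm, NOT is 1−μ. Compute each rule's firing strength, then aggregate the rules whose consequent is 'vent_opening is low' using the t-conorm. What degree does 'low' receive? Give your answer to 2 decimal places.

R1: cool=0.59, moderate=0.18; AND[min(a, b)] → w = 0.18
R2: moderate=0.18 → w = 0.18
R3: ¬warm=1−0.26=0.74, moist=0.22, bright=0.27; AND[min(a, b)] → w = 0.22
R4: saturated=0.90, cool=0.59, moderate=0.18; AND[min(a, b)] → w = 0.18
Rules with consequent 'low': {R3, R4} → strengths 0.22, 0.18
Aggregate via t-conorm [max(a, b)]: 0.22

0.22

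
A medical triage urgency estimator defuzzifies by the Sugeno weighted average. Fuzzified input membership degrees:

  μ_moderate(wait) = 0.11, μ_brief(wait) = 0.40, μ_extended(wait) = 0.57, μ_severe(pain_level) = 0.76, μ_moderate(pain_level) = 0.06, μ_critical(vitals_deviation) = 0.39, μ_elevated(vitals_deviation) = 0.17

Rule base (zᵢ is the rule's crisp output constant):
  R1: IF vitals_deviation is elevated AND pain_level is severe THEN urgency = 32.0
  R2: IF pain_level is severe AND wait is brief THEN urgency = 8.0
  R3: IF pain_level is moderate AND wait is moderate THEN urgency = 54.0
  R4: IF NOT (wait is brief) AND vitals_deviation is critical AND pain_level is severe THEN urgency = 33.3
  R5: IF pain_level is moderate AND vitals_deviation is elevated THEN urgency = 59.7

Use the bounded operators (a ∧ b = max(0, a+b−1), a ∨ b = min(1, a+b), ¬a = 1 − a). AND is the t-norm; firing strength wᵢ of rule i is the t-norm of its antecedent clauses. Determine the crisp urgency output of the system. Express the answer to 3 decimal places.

R1 (z=32.0): elevated=0.17, severe=0.76; AND[max(0, a+b−1)] → w = 0.00
R2 (z=8.0): severe=0.76, brief=0.40; AND[max(0, a+b−1)] → w = 0.16
R3 (z=54.0): moderate=0.06, moderate=0.11; AND[max(0, a+b−1)] → w = 0.00
R4 (z=33.3): ¬brief=1−0.40=0.60, critical=0.39, severe=0.76; AND[max(0, a+b−1)] → w = 0.00
R5 (z=59.7): moderate=0.06, elevated=0.17; AND[max(0, a+b−1)] → w = 0.00
Weighted average = (0.00·32.0 + 0.16·8.0 + 0.00·54.0 + 0.00·33.3 + 0.00·59.7) / (0.00 + 0.16 + 0.00 + 0.00 + 0.00)
  = 1.2800 / 0.1600 = 8.000

8.000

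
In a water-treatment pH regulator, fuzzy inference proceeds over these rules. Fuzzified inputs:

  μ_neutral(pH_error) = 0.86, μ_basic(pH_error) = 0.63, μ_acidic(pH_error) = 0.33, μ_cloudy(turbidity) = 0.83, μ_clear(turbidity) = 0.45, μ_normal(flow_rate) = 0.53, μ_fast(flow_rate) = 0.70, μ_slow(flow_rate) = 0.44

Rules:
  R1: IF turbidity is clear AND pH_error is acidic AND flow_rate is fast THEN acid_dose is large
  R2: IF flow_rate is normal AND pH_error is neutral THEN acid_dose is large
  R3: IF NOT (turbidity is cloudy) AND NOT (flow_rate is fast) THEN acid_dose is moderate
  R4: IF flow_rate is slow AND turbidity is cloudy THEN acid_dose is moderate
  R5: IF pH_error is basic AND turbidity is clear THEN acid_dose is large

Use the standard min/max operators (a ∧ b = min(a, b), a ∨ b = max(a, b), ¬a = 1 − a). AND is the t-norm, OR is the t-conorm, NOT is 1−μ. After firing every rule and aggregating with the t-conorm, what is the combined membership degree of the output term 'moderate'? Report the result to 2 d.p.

0.44

R1: clear=0.45, acidic=0.33, fast=0.70; AND[min(a, b)] → w = 0.33
R2: normal=0.53, neutral=0.86; AND[min(a, b)] → w = 0.53
R3: ¬cloudy=1−0.83=0.17, ¬fast=1−0.70=0.30; AND[min(a, b)] → w = 0.17
R4: slow=0.44, cloudy=0.83; AND[min(a, b)] → w = 0.44
R5: basic=0.63, clear=0.45; AND[min(a, b)] → w = 0.45
Rules with consequent 'moderate': {R3, R4} → strengths 0.17, 0.44
Aggregate via t-conorm [max(a, b)]: 0.44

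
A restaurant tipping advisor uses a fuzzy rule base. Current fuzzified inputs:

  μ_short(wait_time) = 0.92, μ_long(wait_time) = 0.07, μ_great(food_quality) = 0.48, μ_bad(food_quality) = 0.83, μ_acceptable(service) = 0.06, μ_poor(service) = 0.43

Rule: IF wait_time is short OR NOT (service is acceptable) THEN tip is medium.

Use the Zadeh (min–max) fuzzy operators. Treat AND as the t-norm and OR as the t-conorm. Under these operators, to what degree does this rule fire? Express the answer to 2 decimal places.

firing strength: short=0.92, ¬acceptable=1−0.06=0.94; OR[max(a, b)] → w = 0.94

0.94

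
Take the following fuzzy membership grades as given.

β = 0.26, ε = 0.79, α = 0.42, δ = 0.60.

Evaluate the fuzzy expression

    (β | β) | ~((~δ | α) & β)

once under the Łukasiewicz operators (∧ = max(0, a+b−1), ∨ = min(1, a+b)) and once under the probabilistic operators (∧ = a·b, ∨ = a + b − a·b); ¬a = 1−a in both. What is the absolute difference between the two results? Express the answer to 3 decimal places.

Under Łukasiewicz:
  β | β = min(1, a+b) on (0.26, 0.26) = 0.52
  ~δ = 1 − 0.60 = 0.40
  ~δ | α = min(1, a+b) on (0.40, 0.42) = 0.82
  (~δ | α) & β = max(0, a+b−1) on (0.82, 0.26) = 0.08
  ~((~δ | α) & β) = 1 − 0.08 = 0.92
  (β | β) | ~((~δ | α) & β) = min(1, a+b) on (0.52, 0.92) = 1.00
  → value = 1.0000
Under probabilistic:
  β | β = a + b − a·b on (0.2600, 0.2600) = 0.4524
  ~δ = 1 − 0.6000 = 0.4000
  ~δ | α = a + b − a·b on (0.4000, 0.4200) = 0.6520
  (~δ | α) & β = a·b on (0.6520, 0.2600) = 0.1695
  ~((~δ | α) & β) = 1 − 0.1695 = 0.8305
  (β | β) | ~((~δ | α) & β) = a + b − a·b on (0.4524, 0.8305) = 0.9072
  → value = 0.9072
|1.0000 − 0.9072| = 0.093

0.093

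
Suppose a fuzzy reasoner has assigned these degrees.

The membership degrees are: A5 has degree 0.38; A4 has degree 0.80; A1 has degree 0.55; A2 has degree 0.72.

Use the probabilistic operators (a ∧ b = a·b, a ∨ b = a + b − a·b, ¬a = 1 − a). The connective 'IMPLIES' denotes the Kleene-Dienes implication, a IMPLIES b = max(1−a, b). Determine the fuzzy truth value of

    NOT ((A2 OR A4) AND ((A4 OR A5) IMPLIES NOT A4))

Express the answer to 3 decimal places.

A2 OR A4 = a + b − a·b on (0.7200, 0.8000) = 0.9440
A4 OR A5 = a + b − a·b on (0.8000, 0.3800) = 0.8760
NOT A4 = 1 − 0.8000 = 0.2000
(A4 OR A5) IMPLIES NOT A4  [Kleene-Dienes: max(1−a, b)] with a=0.8760, b=0.2000 → 0.2000
(A2 OR A4) AND ((A4 OR A5) IMPLIES NOT A4) = a·b on (0.9440, 0.2000) = 0.1888
NOT ((A2 OR A4) AND ((A4 OR A5) IMPLIES NOT A4)) = 1 − 0.1888 = 0.8112

0.811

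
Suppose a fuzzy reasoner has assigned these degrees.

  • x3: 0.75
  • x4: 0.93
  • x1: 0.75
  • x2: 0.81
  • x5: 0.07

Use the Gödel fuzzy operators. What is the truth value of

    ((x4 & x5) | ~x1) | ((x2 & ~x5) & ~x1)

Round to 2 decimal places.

0.25

x4 & x5 = min(a, b) on (0.93, 0.07) = 0.07
~x1 = 1 − 0.75 = 0.25
(x4 & x5) | ~x1 = max(a, b) on (0.07, 0.25) = 0.25
~x5 = 1 − 0.07 = 0.93
x2 & ~x5 = min(a, b) on (0.81, 0.93) = 0.81
~x1 = 1 − 0.75 = 0.25
(x2 & ~x5) & ~x1 = min(a, b) on (0.81, 0.25) = 0.25
((x4 & x5) | ~x1) | ((x2 & ~x5) & ~x1) = max(a, b) on (0.25, 0.25) = 0.25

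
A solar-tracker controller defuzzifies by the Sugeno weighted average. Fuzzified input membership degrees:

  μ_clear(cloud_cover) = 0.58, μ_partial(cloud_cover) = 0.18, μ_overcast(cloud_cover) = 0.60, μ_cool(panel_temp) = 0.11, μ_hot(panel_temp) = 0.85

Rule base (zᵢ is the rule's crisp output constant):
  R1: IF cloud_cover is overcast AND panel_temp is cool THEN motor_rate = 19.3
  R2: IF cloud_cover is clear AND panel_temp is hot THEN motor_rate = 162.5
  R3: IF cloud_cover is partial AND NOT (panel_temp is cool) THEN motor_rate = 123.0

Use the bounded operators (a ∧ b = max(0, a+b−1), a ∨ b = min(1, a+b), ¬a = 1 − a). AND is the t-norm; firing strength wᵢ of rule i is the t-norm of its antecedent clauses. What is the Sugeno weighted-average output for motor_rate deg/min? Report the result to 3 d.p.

156.970

R1 (z=19.3): overcast=0.60, cool=0.11; AND[max(0, a+b−1)] → w = 0.00
R2 (z=162.5): clear=0.58, hot=0.85; AND[max(0, a+b−1)] → w = 0.43
R3 (z=123.0): partial=0.18, ¬cool=1−0.11=0.89; AND[max(0, a+b−1)] → w = 0.07
Weighted average = (0.00·19.3 + 0.43·162.5 + 0.07·123.0) / (0.00 + 0.43 + 0.07)
  = 78.4850 / 0.5000 = 156.970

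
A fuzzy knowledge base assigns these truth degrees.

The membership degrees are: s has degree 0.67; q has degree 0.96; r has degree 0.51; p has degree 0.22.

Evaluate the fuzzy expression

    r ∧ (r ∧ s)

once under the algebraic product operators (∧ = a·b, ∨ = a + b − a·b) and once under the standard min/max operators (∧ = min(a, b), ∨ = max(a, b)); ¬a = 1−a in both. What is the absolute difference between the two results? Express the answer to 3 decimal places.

Under algebraic product:
  r ∧ s = a·b on (0.5100, 0.6700) = 0.3417
  r ∧ (r ∧ s) = a·b on (0.5100, 0.3417) = 0.1743
  → value = 0.1743
Under standard min/max:
  r ∧ s = min(a, b) on (0.51, 0.67) = 0.51
  r ∧ (r ∧ s) = min(a, b) on (0.51, 0.51) = 0.51
  → value = 0.5100
|0.1743 − 0.5100| = 0.336

0.336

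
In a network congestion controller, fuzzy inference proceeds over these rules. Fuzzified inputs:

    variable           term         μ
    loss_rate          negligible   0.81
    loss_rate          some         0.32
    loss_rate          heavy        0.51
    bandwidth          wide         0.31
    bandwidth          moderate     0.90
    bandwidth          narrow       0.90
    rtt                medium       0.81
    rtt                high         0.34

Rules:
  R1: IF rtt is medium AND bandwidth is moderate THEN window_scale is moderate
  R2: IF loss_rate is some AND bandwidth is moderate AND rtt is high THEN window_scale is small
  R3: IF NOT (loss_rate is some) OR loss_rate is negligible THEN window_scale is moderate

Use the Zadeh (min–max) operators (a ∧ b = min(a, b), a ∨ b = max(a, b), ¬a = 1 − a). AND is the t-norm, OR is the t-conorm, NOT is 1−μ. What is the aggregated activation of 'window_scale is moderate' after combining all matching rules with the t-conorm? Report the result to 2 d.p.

0.81

R1: medium=0.81, moderate=0.90; AND[min(a, b)] → w = 0.81
R2: some=0.32, moderate=0.90, high=0.34; AND[min(a, b)] → w = 0.32
R3: ¬some=1−0.32=0.68, negligible=0.81; OR[max(a, b)] → w = 0.81
Rules with consequent 'moderate': {R1, R3} → strengths 0.81, 0.81
Aggregate via t-conorm [max(a, b)]: 0.81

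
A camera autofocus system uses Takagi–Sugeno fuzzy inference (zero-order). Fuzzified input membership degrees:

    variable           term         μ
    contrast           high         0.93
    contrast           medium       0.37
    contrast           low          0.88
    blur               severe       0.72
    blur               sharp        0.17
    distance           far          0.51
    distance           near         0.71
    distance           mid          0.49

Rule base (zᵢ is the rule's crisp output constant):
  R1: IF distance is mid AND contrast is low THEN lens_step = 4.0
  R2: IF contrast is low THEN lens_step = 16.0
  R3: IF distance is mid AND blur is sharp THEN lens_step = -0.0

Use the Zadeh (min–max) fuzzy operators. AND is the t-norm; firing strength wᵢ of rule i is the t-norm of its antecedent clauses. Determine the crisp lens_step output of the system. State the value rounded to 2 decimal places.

R1 (z=4.0): mid=0.49, low=0.88; AND[min(a, b)] → w = 0.49
R2 (z=16.0): low=0.88 → w = 0.88
R3 (z=-0.0): mid=0.49, sharp=0.17; AND[min(a, b)] → w = 0.17
Weighted average = (0.49·4.0 + 0.88·16.0 + 0.17·-0.0) / (0.49 + 0.88 + 0.17)
  = 16.0400 / 1.5400 = 10.42

10.42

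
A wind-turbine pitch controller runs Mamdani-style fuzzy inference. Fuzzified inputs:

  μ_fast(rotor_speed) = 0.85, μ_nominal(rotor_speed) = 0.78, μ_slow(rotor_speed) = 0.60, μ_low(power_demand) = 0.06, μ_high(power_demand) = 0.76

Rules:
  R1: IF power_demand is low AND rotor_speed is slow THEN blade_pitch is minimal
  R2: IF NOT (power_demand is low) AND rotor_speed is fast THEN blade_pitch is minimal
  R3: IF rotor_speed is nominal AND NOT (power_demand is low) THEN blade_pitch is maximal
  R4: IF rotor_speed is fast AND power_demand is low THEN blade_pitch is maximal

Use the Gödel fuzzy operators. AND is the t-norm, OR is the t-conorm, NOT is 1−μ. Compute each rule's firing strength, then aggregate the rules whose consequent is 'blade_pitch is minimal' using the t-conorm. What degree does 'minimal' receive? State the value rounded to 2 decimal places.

R1: low=0.06, slow=0.60; AND[min(a, b)] → w = 0.06
R2: ¬low=1−0.06=0.94, fast=0.85; AND[min(a, b)] → w = 0.85
R3: nominal=0.78, ¬low=1−0.06=0.94; AND[min(a, b)] → w = 0.78
R4: fast=0.85, low=0.06; AND[min(a, b)] → w = 0.06
Rules with consequent 'minimal': {R1, R2} → strengths 0.06, 0.85
Aggregate via t-conorm [max(a, b)]: 0.85

0.85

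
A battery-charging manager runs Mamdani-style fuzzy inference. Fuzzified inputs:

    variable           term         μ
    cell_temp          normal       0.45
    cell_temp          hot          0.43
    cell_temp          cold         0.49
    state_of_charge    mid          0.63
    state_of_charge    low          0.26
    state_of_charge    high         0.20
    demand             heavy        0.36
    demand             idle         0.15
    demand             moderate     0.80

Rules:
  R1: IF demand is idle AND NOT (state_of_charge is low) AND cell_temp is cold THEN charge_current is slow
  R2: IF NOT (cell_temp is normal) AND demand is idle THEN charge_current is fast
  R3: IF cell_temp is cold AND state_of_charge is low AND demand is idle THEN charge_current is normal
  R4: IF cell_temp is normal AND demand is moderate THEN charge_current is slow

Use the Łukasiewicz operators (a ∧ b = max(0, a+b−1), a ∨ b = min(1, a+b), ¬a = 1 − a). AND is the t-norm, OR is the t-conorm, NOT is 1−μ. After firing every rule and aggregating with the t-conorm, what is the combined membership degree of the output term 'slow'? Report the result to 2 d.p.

0.25

R1: idle=0.15, ¬low=1−0.26=0.74, cold=0.49; AND[max(0, a+b−1)] → w = 0.00
R2: ¬normal=1−0.45=0.55, idle=0.15; AND[max(0, a+b−1)] → w = 0.00
R3: cold=0.49, low=0.26, idle=0.15; AND[max(0, a+b−1)] → w = 0.00
R4: normal=0.45, moderate=0.80; AND[max(0, a+b−1)] → w = 0.25
Rules with consequent 'slow': {R1, R4} → strengths 0.00, 0.25
Aggregate via t-conorm [min(1, a+b)]: 0.25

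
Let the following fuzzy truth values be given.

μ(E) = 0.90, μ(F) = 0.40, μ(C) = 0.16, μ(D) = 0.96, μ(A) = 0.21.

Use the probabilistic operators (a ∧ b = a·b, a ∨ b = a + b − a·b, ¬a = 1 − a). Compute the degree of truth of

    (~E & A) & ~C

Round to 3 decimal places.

0.018

~E = 1 − 0.9000 = 0.1000
~E & A = a·b on (0.1000, 0.2100) = 0.0210
~C = 1 − 0.1600 = 0.8400
(~E & A) & ~C = a·b on (0.0210, 0.8400) = 0.0176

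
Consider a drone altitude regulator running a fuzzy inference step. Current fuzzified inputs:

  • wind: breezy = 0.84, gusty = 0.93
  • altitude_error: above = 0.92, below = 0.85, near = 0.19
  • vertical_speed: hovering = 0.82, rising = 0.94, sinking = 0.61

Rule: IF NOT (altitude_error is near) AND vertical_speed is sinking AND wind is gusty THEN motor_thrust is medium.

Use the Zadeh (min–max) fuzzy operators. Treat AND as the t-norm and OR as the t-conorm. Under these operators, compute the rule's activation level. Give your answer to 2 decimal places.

0.61

firing strength: ¬near=1−0.19=0.81, sinking=0.61, gusty=0.93; AND[min(a, b)] → w = 0.61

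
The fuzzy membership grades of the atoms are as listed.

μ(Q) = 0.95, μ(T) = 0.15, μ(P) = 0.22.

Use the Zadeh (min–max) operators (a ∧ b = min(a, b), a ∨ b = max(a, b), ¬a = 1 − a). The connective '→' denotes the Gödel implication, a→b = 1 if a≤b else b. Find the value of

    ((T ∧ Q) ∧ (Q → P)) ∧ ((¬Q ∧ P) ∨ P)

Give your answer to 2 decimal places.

T ∧ Q = min(a, b) on (0.15, 0.95) = 0.15
Q → P  [Gödel: 1 if a≤b else b] with a=0.95, b=0.22 → 0.22
(T ∧ Q) ∧ (Q → P) = min(a, b) on (0.15, 0.22) = 0.15
¬Q = 1 − 0.95 = 0.05
¬Q ∧ P = min(a, b) on (0.05, 0.22) = 0.05
(¬Q ∧ P) ∨ P = max(a, b) on (0.05, 0.22) = 0.22
((T ∧ Q) ∧ (Q → P)) ∧ ((¬Q ∧ P) ∨ P) = min(a, b) on (0.15, 0.22) = 0.15

0.15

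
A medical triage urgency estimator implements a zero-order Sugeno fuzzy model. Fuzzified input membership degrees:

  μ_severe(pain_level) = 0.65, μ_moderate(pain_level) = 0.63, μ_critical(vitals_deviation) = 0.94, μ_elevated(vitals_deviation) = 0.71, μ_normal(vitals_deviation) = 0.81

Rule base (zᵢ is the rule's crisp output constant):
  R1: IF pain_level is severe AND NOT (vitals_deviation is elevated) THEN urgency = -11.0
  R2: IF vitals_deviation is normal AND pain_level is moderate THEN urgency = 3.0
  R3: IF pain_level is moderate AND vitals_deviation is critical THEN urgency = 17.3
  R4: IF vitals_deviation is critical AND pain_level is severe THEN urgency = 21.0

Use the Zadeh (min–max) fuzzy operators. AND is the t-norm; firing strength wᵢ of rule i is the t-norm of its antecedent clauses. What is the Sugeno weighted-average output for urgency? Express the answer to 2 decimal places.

R1 (z=-11.0): severe=0.65, ¬elevated=1−0.71=0.29; AND[min(a, b)] → w = 0.29
R2 (z=3.0): normal=0.81, moderate=0.63; AND[min(a, b)] → w = 0.63
R3 (z=17.3): moderate=0.63, critical=0.94; AND[min(a, b)] → w = 0.63
R4 (z=21.0): critical=0.94, severe=0.65; AND[min(a, b)] → w = 0.65
Weighted average = (0.29·-11.0 + 0.63·3.0 + 0.63·17.3 + 0.65·21.0) / (0.29 + 0.63 + 0.63 + 0.65)
  = 23.2490 / 2.2000 = 10.57

10.57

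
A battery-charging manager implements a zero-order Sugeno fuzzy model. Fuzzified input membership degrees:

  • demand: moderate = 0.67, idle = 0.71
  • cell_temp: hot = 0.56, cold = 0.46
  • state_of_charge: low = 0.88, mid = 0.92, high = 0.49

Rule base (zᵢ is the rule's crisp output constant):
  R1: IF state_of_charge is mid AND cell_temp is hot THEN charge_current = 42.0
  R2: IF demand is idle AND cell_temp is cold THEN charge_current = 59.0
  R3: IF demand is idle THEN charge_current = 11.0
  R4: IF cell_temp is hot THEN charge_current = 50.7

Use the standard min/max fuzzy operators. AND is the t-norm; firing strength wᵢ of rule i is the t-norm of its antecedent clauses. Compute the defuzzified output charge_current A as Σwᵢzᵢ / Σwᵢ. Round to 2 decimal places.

37.93

R1 (z=42.0): mid=0.92, hot=0.56; AND[min(a, b)] → w = 0.56
R2 (z=59.0): idle=0.71, cold=0.46; AND[min(a, b)] → w = 0.46
R3 (z=11.0): idle=0.71 → w = 0.71
R4 (z=50.7): hot=0.56 → w = 0.56
Weighted average = (0.56·42.0 + 0.46·59.0 + 0.71·11.0 + 0.56·50.7) / (0.56 + 0.46 + 0.71 + 0.56)
  = 86.8620 / 2.2900 = 37.93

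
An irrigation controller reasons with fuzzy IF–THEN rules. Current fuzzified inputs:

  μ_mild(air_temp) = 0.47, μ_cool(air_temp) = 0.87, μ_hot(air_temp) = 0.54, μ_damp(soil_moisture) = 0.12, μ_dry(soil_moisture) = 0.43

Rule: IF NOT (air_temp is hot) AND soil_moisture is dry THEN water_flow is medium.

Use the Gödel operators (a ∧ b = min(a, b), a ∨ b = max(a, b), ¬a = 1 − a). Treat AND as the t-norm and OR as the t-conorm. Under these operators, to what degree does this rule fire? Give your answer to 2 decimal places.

firing strength: ¬hot=1−0.54=0.46, dry=0.43; AND[min(a, b)] → w = 0.43

0.43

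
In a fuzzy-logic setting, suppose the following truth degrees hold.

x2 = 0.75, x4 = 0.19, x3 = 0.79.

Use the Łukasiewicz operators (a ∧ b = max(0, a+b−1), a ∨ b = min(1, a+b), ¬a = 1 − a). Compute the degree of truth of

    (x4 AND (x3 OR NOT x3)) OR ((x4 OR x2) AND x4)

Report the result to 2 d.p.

0.32

NOT x3 = 1 − 0.79 = 0.21
x3 OR NOT x3 = min(1, a+b) on (0.79, 0.21) = 1.00
x4 AND (x3 OR NOT x3) = max(0, a+b−1) on (0.19, 1.00) = 0.19
x4 OR x2 = min(1, a+b) on (0.19, 0.75) = 0.94
(x4 OR x2) AND x4 = max(0, a+b−1) on (0.94, 0.19) = 0.13
(x4 AND (x3 OR NOT x3)) OR ((x4 OR x2) AND x4) = min(1, a+b) on (0.19, 0.13) = 0.32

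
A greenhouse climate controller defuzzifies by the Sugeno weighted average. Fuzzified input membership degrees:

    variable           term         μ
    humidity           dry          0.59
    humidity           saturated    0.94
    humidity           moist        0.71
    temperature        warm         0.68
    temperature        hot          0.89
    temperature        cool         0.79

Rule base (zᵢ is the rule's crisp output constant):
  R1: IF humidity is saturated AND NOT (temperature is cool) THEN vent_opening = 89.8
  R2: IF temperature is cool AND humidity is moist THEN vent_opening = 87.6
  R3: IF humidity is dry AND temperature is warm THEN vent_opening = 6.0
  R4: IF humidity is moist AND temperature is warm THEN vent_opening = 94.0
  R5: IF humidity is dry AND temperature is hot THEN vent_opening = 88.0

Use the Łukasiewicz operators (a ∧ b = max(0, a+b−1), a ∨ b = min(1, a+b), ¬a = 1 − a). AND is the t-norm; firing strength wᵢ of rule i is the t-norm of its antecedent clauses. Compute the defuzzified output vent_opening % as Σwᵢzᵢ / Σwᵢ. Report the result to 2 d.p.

R1 (z=89.8): saturated=0.94, ¬cool=1−0.79=0.21; AND[max(0, a+b−1)] → w = 0.15
R2 (z=87.6): cool=0.79, moist=0.71; AND[max(0, a+b−1)] → w = 0.50
R3 (z=6.0): dry=0.59, warm=0.68; AND[max(0, a+b−1)] → w = 0.27
R4 (z=94.0): moist=0.71, warm=0.68; AND[max(0, a+b−1)] → w = 0.39
R5 (z=88.0): dry=0.59, hot=0.89; AND[max(0, a+b−1)] → w = 0.48
Weighted average = (0.15·89.8 + 0.50·87.6 + 0.27·6.0 + 0.39·94.0 + 0.48·88.0) / (0.15 + 0.50 + 0.27 + 0.39 + 0.48)
  = 137.7900 / 1.7900 = 76.98

76.98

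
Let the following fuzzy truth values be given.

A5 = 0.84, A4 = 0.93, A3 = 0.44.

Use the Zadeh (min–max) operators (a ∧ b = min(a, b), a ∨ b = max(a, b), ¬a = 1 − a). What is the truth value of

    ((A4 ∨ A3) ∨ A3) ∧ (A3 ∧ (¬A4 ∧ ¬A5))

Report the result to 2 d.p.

A4 ∨ A3 = max(a, b) on (0.93, 0.44) = 0.93
(A4 ∨ A3) ∨ A3 = max(a, b) on (0.93, 0.44) = 0.93
¬A4 = 1 − 0.93 = 0.07
¬A5 = 1 − 0.84 = 0.16
¬A4 ∧ ¬A5 = min(a, b) on (0.07, 0.16) = 0.07
A3 ∧ (¬A4 ∧ ¬A5) = min(a, b) on (0.44, 0.07) = 0.07
((A4 ∨ A3) ∨ A3) ∧ (A3 ∧ (¬A4 ∧ ¬A5)) = min(a, b) on (0.93, 0.07) = 0.07

0.07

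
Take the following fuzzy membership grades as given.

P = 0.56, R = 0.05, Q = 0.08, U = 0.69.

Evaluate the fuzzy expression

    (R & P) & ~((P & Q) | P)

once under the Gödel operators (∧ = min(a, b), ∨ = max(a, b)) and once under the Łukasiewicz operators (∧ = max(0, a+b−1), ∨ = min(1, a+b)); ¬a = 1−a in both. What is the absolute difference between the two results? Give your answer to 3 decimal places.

Under Gödel:
  R & P = min(a, b) on (0.05, 0.56) = 0.05
  P & Q = min(a, b) on (0.56, 0.08) = 0.08
  (P & Q) | P = max(a, b) on (0.08, 0.56) = 0.56
  ~((P & Q) | P) = 1 − 0.56 = 0.44
  (R & P) & ~((P & Q) | P) = min(a, b) on (0.05, 0.44) = 0.05
  → value = 0.0500
Under Łukasiewicz:
  R & P = max(0, a+b−1) on (0.05, 0.56) = 0.00
  P & Q = max(0, a+b−1) on (0.56, 0.08) = 0.00
  (P & Q) | P = min(1, a+b) on (0.00, 0.56) = 0.56
  ~((P & Q) | P) = 1 − 0.56 = 0.44
  (R & P) & ~((P & Q) | P) = max(0, a+b−1) on (0.00, 0.44) = 0.00
  → value = 0.0000
|0.0500 − 0.0000| = 0.050

0.050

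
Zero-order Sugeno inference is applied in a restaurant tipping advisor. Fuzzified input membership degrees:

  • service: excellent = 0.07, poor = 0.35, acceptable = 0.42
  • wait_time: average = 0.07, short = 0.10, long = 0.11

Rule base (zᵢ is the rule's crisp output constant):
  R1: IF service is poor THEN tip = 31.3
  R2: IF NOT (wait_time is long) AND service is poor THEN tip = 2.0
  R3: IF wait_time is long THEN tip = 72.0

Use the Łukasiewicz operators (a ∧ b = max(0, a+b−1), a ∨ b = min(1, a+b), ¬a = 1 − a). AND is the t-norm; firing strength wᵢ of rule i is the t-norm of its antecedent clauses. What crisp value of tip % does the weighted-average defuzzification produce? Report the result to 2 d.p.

R1 (z=31.3): poor=0.35 → w = 0.35
R2 (z=2.0): ¬long=1−0.11=0.89, poor=0.35; AND[max(0, a+b−1)] → w = 0.24
R3 (z=72.0): long=0.11 → w = 0.11
Weighted average = (0.35·31.3 + 0.24·2.0 + 0.11·72.0) / (0.35 + 0.24 + 0.11)
  = 19.3550 / 0.7000 = 27.65

27.65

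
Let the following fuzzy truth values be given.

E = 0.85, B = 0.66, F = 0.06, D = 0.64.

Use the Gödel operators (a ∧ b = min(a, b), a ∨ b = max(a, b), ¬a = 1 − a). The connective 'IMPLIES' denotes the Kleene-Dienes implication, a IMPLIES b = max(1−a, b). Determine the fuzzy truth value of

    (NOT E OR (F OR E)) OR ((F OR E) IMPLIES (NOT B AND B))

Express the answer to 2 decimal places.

0.85

NOT E = 1 − 0.85 = 0.15
F OR E = max(a, b) on (0.06, 0.85) = 0.85
NOT E OR (F OR E) = max(a, b) on (0.15, 0.85) = 0.85
F OR E = max(a, b) on (0.06, 0.85) = 0.85
NOT B = 1 − 0.66 = 0.34
NOT B AND B = min(a, b) on (0.34, 0.66) = 0.34
(F OR E) IMPLIES (NOT B AND B)  [Kleene-Dienes: max(1−a, b)] with a=0.85, b=0.34 → 0.34
(NOT E OR (F OR E)) OR ((F OR E) IMPLIES (NOT B AND B)) = max(a, b) on (0.85, 0.34) = 0.85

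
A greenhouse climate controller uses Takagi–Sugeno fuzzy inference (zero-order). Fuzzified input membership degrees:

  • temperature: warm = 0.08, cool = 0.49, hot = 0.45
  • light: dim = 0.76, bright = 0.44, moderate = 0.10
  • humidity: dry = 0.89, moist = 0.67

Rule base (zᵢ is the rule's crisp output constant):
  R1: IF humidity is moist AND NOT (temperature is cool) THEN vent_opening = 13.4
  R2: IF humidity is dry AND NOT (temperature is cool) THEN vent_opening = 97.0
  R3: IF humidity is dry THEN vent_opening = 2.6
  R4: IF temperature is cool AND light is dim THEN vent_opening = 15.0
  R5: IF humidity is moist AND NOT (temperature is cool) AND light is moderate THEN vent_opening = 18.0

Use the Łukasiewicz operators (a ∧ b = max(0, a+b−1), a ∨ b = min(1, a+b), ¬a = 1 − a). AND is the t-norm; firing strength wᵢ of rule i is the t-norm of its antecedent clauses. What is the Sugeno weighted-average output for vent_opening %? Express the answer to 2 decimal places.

R1 (z=13.4): moist=0.67, ¬cool=1−0.49=0.51; AND[max(0, a+b−1)] → w = 0.18
R2 (z=97.0): dry=0.89, ¬cool=1−0.49=0.51; AND[max(0, a+b−1)] → w = 0.40
R3 (z=2.6): dry=0.89 → w = 0.89
R4 (z=15.0): cool=0.49, dim=0.76; AND[max(0, a+b−1)] → w = 0.25
R5 (z=18.0): moist=0.67, ¬cool=1−0.49=0.51, moderate=0.10; AND[max(0, a+b−1)] → w = 0.00
Weighted average = (0.18·13.4 + 0.40·97.0 + 0.89·2.6 + 0.25·15.0 + 0.00·18.0) / (0.18 + 0.40 + 0.89 + 0.25 + 0.00)
  = 47.2760 / 1.7200 = 27.49

27.49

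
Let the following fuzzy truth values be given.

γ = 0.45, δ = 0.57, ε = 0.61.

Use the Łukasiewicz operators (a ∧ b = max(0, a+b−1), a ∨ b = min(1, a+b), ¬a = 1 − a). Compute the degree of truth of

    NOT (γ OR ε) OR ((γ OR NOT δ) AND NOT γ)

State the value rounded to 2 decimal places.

γ OR ε = min(1, a+b) on (0.45, 0.61) = 1.00
NOT (γ OR ε) = 1 − 1.00 = 0.00
NOT δ = 1 − 0.57 = 0.43
γ OR NOT δ = min(1, a+b) on (0.45, 0.43) = 0.88
NOT γ = 1 − 0.45 = 0.55
(γ OR NOT δ) AND NOT γ = max(0, a+b−1) on (0.88, 0.55) = 0.43
NOT (γ OR ε) OR ((γ OR NOT δ) AND NOT γ) = min(1, a+b) on (0.00, 0.43) = 0.43

0.43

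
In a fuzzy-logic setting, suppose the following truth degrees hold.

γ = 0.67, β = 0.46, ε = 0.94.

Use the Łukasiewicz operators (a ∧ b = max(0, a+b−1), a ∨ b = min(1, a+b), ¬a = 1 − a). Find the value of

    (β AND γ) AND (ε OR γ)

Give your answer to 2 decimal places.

β AND γ = max(0, a+b−1) on (0.46, 0.67) = 0.13
ε OR γ = min(1, a+b) on (0.94, 0.67) = 1.00
(β AND γ) AND (ε OR γ) = max(0, a+b−1) on (0.13, 1.00) = 0.13

0.13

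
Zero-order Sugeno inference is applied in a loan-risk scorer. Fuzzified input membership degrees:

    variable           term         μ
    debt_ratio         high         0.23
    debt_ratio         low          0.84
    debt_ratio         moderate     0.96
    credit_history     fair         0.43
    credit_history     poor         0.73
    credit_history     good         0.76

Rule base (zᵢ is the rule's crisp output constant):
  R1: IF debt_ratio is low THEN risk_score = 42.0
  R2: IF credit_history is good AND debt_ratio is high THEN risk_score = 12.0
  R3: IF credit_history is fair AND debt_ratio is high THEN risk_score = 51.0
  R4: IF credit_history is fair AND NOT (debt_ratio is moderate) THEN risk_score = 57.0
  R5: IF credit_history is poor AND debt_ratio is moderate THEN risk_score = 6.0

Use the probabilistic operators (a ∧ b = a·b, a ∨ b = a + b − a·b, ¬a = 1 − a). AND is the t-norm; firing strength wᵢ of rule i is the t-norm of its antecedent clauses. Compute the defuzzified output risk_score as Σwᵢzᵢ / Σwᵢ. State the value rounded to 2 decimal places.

25.99

R1 (z=42.0): low=0.84 → w = 0.8400
R2 (z=12.0): good=0.76, high=0.23; AND[a·b] → w = 0.1748
R3 (z=51.0): fair=0.43, high=0.23; AND[a·b] → w = 0.0989
R4 (z=57.0): fair=0.43, ¬moderate=1−0.96=0.04; AND[a·b] → w = 0.0172
R5 (z=6.0): poor=0.73, moderate=0.96; AND[a·b] → w = 0.7008
Weighted average = (0.8400·42.0 + 0.1748·12.0 + 0.0989·51.0 + 0.0172·57.0 + 0.7008·6.0) / (0.8400 + 0.1748 + 0.0989 + 0.0172 + 0.7008)
  = 47.6067 / 1.8317 = 25.99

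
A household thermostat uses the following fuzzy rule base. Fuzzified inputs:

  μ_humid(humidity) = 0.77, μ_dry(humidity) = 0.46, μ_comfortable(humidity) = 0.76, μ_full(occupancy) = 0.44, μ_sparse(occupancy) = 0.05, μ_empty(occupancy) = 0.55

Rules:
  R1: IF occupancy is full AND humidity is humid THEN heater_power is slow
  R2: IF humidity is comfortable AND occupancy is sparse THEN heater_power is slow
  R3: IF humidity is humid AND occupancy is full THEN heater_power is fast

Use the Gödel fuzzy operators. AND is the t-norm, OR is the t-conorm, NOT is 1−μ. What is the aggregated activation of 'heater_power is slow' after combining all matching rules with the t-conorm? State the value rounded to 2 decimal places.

R1: full=0.44, humid=0.77; AND[min(a, b)] → w = 0.44
R2: comfortable=0.76, sparse=0.05; AND[min(a, b)] → w = 0.05
R3: humid=0.77, full=0.44; AND[min(a, b)] → w = 0.44
Rules with consequent 'slow': {R1, R2} → strengths 0.44, 0.05
Aggregate via t-conorm [max(a, b)]: 0.44

0.44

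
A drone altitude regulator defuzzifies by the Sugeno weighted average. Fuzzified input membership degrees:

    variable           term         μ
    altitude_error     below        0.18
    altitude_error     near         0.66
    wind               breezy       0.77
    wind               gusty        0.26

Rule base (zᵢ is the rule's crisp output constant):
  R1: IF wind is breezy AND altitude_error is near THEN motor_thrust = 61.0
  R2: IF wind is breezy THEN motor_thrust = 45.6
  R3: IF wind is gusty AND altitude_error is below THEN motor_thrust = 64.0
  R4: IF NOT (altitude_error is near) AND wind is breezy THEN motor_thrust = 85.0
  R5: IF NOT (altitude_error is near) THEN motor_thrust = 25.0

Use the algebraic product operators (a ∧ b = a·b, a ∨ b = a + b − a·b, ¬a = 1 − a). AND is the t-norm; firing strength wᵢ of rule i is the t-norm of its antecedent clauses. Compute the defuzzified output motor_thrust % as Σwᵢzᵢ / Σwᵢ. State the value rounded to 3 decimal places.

51.827

R1 (z=61.0): breezy=0.77, near=0.66; AND[a·b] → w = 0.5082
R2 (z=45.6): breezy=0.77 → w = 0.7700
R3 (z=64.0): gusty=0.26, below=0.18; AND[a·b] → w = 0.0468
R4 (z=85.0): ¬near=1−0.66=0.34, breezy=0.77; AND[a·b] → w = 0.2618
R5 (z=25.0): ¬near=1−0.66=0.34 → w = 0.3400
Weighted average = (0.5082·61.0 + 0.7700·45.6 + 0.0468·64.0 + 0.2618·85.0 + 0.3400·25.0) / (0.5082 + 0.7700 + 0.0468 + 0.2618 + 0.3400)
  = 99.8604 / 1.9268 = 51.827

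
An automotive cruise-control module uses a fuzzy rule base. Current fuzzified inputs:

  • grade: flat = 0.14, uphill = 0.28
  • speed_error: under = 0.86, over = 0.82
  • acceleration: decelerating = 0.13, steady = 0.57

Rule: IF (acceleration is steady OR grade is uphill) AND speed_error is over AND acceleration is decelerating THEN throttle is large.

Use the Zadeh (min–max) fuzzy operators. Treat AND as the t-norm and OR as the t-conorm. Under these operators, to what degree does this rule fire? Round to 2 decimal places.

0.13

firing strength: (steady=0.57 OR uphill=0.28) = 0.57; AND[min(a, b)] with over=0.82, decelerating=0.13 → w = 0.13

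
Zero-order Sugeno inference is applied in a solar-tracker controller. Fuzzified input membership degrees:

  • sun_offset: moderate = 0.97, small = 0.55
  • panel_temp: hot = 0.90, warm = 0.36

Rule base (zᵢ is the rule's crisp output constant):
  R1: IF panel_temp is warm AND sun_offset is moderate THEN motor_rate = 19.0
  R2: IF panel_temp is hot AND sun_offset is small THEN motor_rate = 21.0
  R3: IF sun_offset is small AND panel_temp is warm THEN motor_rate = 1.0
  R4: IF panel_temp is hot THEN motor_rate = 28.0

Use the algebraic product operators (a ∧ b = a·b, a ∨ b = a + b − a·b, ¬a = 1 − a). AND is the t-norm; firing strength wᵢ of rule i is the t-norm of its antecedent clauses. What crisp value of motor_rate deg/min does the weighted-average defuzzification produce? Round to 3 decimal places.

21.845

R1 (z=19.0): warm=0.36, moderate=0.97; AND[a·b] → w = 0.3492
R2 (z=21.0): hot=0.90, small=0.55; AND[a·b] → w = 0.4950
R3 (z=1.0): small=0.55, warm=0.36; AND[a·b] → w = 0.1980
R4 (z=28.0): hot=0.90 → w = 0.9000
Weighted average = (0.3492·19.0 + 0.4950·21.0 + 0.1980·1.0 + 0.9000·28.0) / (0.3492 + 0.4950 + 0.1980 + 0.9000)
  = 42.4278 / 1.9422 = 21.845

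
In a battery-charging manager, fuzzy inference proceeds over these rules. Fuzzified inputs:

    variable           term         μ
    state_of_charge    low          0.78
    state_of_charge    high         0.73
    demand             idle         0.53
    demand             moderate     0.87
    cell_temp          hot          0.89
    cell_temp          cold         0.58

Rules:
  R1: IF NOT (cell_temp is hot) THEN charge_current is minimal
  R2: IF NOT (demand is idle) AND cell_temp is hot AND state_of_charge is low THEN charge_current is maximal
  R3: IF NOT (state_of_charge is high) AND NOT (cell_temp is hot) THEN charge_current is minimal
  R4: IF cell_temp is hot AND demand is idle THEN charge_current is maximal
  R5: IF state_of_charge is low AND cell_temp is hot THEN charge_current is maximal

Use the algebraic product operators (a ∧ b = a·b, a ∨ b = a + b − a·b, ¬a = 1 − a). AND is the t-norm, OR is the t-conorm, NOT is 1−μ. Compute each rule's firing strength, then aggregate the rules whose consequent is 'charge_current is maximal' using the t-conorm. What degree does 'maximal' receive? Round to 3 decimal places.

0.891

R1: ¬hot=1−0.89=0.11 → w = 0.1100
R2: ¬idle=1−0.53=0.47, hot=0.89, low=0.78; AND[a·b] → w = 0.3263
R3: ¬high=1−0.73=0.27, ¬hot=1−0.89=0.11; AND[a·b] → w = 0.0297
R4: hot=0.89, idle=0.53; AND[a·b] → w = 0.4717
R5: low=0.78, hot=0.89; AND[a·b] → w = 0.6942
Rules with consequent 'maximal': {R2, R4, R5} → strengths 0.3263, 0.4717, 0.6942
Aggregate via t-conorm [a + b − a·b]: 0.8912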